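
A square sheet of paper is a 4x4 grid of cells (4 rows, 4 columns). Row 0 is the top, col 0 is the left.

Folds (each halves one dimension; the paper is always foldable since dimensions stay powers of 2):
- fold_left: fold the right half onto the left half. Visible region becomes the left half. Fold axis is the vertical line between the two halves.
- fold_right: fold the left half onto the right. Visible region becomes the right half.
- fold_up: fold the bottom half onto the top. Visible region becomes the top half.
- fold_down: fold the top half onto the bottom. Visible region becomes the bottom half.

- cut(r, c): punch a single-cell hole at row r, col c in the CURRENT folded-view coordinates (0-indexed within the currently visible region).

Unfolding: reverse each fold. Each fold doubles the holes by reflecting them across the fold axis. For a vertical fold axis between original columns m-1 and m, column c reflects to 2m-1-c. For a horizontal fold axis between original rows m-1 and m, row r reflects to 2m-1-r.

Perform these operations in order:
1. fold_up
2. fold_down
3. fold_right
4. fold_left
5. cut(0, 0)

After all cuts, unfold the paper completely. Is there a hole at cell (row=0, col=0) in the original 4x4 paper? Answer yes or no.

Answer: yes

Derivation:
Op 1 fold_up: fold axis h@2; visible region now rows[0,2) x cols[0,4) = 2x4
Op 2 fold_down: fold axis h@1; visible region now rows[1,2) x cols[0,4) = 1x4
Op 3 fold_right: fold axis v@2; visible region now rows[1,2) x cols[2,4) = 1x2
Op 4 fold_left: fold axis v@3; visible region now rows[1,2) x cols[2,3) = 1x1
Op 5 cut(0, 0): punch at orig (1,2); cuts so far [(1, 2)]; region rows[1,2) x cols[2,3) = 1x1
Unfold 1 (reflect across v@3): 2 holes -> [(1, 2), (1, 3)]
Unfold 2 (reflect across v@2): 4 holes -> [(1, 0), (1, 1), (1, 2), (1, 3)]
Unfold 3 (reflect across h@1): 8 holes -> [(0, 0), (0, 1), (0, 2), (0, 3), (1, 0), (1, 1), (1, 2), (1, 3)]
Unfold 4 (reflect across h@2): 16 holes -> [(0, 0), (0, 1), (0, 2), (0, 3), (1, 0), (1, 1), (1, 2), (1, 3), (2, 0), (2, 1), (2, 2), (2, 3), (3, 0), (3, 1), (3, 2), (3, 3)]
Holes: [(0, 0), (0, 1), (0, 2), (0, 3), (1, 0), (1, 1), (1, 2), (1, 3), (2, 0), (2, 1), (2, 2), (2, 3), (3, 0), (3, 1), (3, 2), (3, 3)]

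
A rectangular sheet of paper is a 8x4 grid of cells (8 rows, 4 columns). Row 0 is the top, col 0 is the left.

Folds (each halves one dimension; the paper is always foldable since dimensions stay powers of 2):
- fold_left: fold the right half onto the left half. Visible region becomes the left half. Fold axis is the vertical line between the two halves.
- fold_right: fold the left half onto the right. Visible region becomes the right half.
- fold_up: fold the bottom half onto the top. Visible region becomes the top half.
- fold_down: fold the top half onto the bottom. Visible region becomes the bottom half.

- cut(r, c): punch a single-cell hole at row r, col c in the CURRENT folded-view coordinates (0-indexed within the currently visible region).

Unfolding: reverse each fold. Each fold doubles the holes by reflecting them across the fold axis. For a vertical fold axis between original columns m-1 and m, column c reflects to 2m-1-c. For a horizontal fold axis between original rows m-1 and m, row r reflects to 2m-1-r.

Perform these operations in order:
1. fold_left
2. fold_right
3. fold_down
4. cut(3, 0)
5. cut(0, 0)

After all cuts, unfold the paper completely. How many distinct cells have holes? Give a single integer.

Answer: 16

Derivation:
Op 1 fold_left: fold axis v@2; visible region now rows[0,8) x cols[0,2) = 8x2
Op 2 fold_right: fold axis v@1; visible region now rows[0,8) x cols[1,2) = 8x1
Op 3 fold_down: fold axis h@4; visible region now rows[4,8) x cols[1,2) = 4x1
Op 4 cut(3, 0): punch at orig (7,1); cuts so far [(7, 1)]; region rows[4,8) x cols[1,2) = 4x1
Op 5 cut(0, 0): punch at orig (4,1); cuts so far [(4, 1), (7, 1)]; region rows[4,8) x cols[1,2) = 4x1
Unfold 1 (reflect across h@4): 4 holes -> [(0, 1), (3, 1), (4, 1), (7, 1)]
Unfold 2 (reflect across v@1): 8 holes -> [(0, 0), (0, 1), (3, 0), (3, 1), (4, 0), (4, 1), (7, 0), (7, 1)]
Unfold 3 (reflect across v@2): 16 holes -> [(0, 0), (0, 1), (0, 2), (0, 3), (3, 0), (3, 1), (3, 2), (3, 3), (4, 0), (4, 1), (4, 2), (4, 3), (7, 0), (7, 1), (7, 2), (7, 3)]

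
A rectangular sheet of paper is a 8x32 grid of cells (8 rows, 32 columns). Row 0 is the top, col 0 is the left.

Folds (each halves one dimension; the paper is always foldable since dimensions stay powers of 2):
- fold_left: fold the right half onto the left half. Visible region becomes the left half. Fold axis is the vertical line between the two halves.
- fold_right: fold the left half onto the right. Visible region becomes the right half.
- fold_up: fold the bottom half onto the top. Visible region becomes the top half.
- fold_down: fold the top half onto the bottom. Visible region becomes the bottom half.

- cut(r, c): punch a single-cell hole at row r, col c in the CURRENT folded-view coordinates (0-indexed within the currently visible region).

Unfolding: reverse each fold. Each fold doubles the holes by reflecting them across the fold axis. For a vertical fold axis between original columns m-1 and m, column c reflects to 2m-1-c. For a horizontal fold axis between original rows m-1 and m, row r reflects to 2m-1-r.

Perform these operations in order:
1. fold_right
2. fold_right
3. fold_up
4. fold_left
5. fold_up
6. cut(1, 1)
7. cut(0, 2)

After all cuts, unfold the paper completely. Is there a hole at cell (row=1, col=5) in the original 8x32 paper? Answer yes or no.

Answer: no

Derivation:
Op 1 fold_right: fold axis v@16; visible region now rows[0,8) x cols[16,32) = 8x16
Op 2 fold_right: fold axis v@24; visible region now rows[0,8) x cols[24,32) = 8x8
Op 3 fold_up: fold axis h@4; visible region now rows[0,4) x cols[24,32) = 4x8
Op 4 fold_left: fold axis v@28; visible region now rows[0,4) x cols[24,28) = 4x4
Op 5 fold_up: fold axis h@2; visible region now rows[0,2) x cols[24,28) = 2x4
Op 6 cut(1, 1): punch at orig (1,25); cuts so far [(1, 25)]; region rows[0,2) x cols[24,28) = 2x4
Op 7 cut(0, 2): punch at orig (0,26); cuts so far [(0, 26), (1, 25)]; region rows[0,2) x cols[24,28) = 2x4
Unfold 1 (reflect across h@2): 4 holes -> [(0, 26), (1, 25), (2, 25), (3, 26)]
Unfold 2 (reflect across v@28): 8 holes -> [(0, 26), (0, 29), (1, 25), (1, 30), (2, 25), (2, 30), (3, 26), (3, 29)]
Unfold 3 (reflect across h@4): 16 holes -> [(0, 26), (0, 29), (1, 25), (1, 30), (2, 25), (2, 30), (3, 26), (3, 29), (4, 26), (4, 29), (5, 25), (5, 30), (6, 25), (6, 30), (7, 26), (7, 29)]
Unfold 4 (reflect across v@24): 32 holes -> [(0, 18), (0, 21), (0, 26), (0, 29), (1, 17), (1, 22), (1, 25), (1, 30), (2, 17), (2, 22), (2, 25), (2, 30), (3, 18), (3, 21), (3, 26), (3, 29), (4, 18), (4, 21), (4, 26), (4, 29), (5, 17), (5, 22), (5, 25), (5, 30), (6, 17), (6, 22), (6, 25), (6, 30), (7, 18), (7, 21), (7, 26), (7, 29)]
Unfold 5 (reflect across v@16): 64 holes -> [(0, 2), (0, 5), (0, 10), (0, 13), (0, 18), (0, 21), (0, 26), (0, 29), (1, 1), (1, 6), (1, 9), (1, 14), (1, 17), (1, 22), (1, 25), (1, 30), (2, 1), (2, 6), (2, 9), (2, 14), (2, 17), (2, 22), (2, 25), (2, 30), (3, 2), (3, 5), (3, 10), (3, 13), (3, 18), (3, 21), (3, 26), (3, 29), (4, 2), (4, 5), (4, 10), (4, 13), (4, 18), (4, 21), (4, 26), (4, 29), (5, 1), (5, 6), (5, 9), (5, 14), (5, 17), (5, 22), (5, 25), (5, 30), (6, 1), (6, 6), (6, 9), (6, 14), (6, 17), (6, 22), (6, 25), (6, 30), (7, 2), (7, 5), (7, 10), (7, 13), (7, 18), (7, 21), (7, 26), (7, 29)]
Holes: [(0, 2), (0, 5), (0, 10), (0, 13), (0, 18), (0, 21), (0, 26), (0, 29), (1, 1), (1, 6), (1, 9), (1, 14), (1, 17), (1, 22), (1, 25), (1, 30), (2, 1), (2, 6), (2, 9), (2, 14), (2, 17), (2, 22), (2, 25), (2, 30), (3, 2), (3, 5), (3, 10), (3, 13), (3, 18), (3, 21), (3, 26), (3, 29), (4, 2), (4, 5), (4, 10), (4, 13), (4, 18), (4, 21), (4, 26), (4, 29), (5, 1), (5, 6), (5, 9), (5, 14), (5, 17), (5, 22), (5, 25), (5, 30), (6, 1), (6, 6), (6, 9), (6, 14), (6, 17), (6, 22), (6, 25), (6, 30), (7, 2), (7, 5), (7, 10), (7, 13), (7, 18), (7, 21), (7, 26), (7, 29)]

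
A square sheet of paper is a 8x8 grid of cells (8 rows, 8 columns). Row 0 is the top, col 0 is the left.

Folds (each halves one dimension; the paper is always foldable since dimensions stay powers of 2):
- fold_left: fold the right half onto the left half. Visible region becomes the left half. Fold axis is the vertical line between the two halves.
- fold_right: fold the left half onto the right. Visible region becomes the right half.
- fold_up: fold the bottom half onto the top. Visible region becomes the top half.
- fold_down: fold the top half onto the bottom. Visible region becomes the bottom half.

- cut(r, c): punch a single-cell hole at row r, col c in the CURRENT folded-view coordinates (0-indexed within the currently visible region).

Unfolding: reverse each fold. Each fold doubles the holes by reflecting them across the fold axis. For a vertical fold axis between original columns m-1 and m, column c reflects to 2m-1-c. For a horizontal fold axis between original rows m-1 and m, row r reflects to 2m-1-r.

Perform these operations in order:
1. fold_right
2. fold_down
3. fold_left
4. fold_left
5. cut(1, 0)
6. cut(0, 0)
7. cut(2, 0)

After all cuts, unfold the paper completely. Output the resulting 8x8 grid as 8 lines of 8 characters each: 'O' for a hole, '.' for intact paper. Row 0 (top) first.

Op 1 fold_right: fold axis v@4; visible region now rows[0,8) x cols[4,8) = 8x4
Op 2 fold_down: fold axis h@4; visible region now rows[4,8) x cols[4,8) = 4x4
Op 3 fold_left: fold axis v@6; visible region now rows[4,8) x cols[4,6) = 4x2
Op 4 fold_left: fold axis v@5; visible region now rows[4,8) x cols[4,5) = 4x1
Op 5 cut(1, 0): punch at orig (5,4); cuts so far [(5, 4)]; region rows[4,8) x cols[4,5) = 4x1
Op 6 cut(0, 0): punch at orig (4,4); cuts so far [(4, 4), (5, 4)]; region rows[4,8) x cols[4,5) = 4x1
Op 7 cut(2, 0): punch at orig (6,4); cuts so far [(4, 4), (5, 4), (6, 4)]; region rows[4,8) x cols[4,5) = 4x1
Unfold 1 (reflect across v@5): 6 holes -> [(4, 4), (4, 5), (5, 4), (5, 5), (6, 4), (6, 5)]
Unfold 2 (reflect across v@6): 12 holes -> [(4, 4), (4, 5), (4, 6), (4, 7), (5, 4), (5, 5), (5, 6), (5, 7), (6, 4), (6, 5), (6, 6), (6, 7)]
Unfold 3 (reflect across h@4): 24 holes -> [(1, 4), (1, 5), (1, 6), (1, 7), (2, 4), (2, 5), (2, 6), (2, 7), (3, 4), (3, 5), (3, 6), (3, 7), (4, 4), (4, 5), (4, 6), (4, 7), (5, 4), (5, 5), (5, 6), (5, 7), (6, 4), (6, 5), (6, 6), (6, 7)]
Unfold 4 (reflect across v@4): 48 holes -> [(1, 0), (1, 1), (1, 2), (1, 3), (1, 4), (1, 5), (1, 6), (1, 7), (2, 0), (2, 1), (2, 2), (2, 3), (2, 4), (2, 5), (2, 6), (2, 7), (3, 0), (3, 1), (3, 2), (3, 3), (3, 4), (3, 5), (3, 6), (3, 7), (4, 0), (4, 1), (4, 2), (4, 3), (4, 4), (4, 5), (4, 6), (4, 7), (5, 0), (5, 1), (5, 2), (5, 3), (5, 4), (5, 5), (5, 6), (5, 7), (6, 0), (6, 1), (6, 2), (6, 3), (6, 4), (6, 5), (6, 6), (6, 7)]

Answer: ........
OOOOOOOO
OOOOOOOO
OOOOOOOO
OOOOOOOO
OOOOOOOO
OOOOOOOO
........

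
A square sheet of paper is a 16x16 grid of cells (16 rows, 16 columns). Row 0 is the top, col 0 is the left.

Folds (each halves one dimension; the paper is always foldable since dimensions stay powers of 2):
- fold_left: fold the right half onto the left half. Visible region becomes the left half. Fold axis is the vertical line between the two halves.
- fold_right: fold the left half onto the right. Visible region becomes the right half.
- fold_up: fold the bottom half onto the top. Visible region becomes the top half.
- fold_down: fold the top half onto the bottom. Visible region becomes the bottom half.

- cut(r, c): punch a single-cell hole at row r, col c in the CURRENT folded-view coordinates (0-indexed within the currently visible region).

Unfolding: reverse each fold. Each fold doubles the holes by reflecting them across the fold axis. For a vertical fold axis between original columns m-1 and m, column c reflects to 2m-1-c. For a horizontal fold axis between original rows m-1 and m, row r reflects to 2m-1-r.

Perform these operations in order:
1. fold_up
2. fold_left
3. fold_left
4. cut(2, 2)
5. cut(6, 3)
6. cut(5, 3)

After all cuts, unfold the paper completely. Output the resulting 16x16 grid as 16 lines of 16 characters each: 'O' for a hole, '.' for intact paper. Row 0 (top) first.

Answer: ................
................
..O..O....O..O..
................
................
...OO......OO...
...OO......OO...
................
................
...OO......OO...
...OO......OO...
................
................
..O..O....O..O..
................
................

Derivation:
Op 1 fold_up: fold axis h@8; visible region now rows[0,8) x cols[0,16) = 8x16
Op 2 fold_left: fold axis v@8; visible region now rows[0,8) x cols[0,8) = 8x8
Op 3 fold_left: fold axis v@4; visible region now rows[0,8) x cols[0,4) = 8x4
Op 4 cut(2, 2): punch at orig (2,2); cuts so far [(2, 2)]; region rows[0,8) x cols[0,4) = 8x4
Op 5 cut(6, 3): punch at orig (6,3); cuts so far [(2, 2), (6, 3)]; region rows[0,8) x cols[0,4) = 8x4
Op 6 cut(5, 3): punch at orig (5,3); cuts so far [(2, 2), (5, 3), (6, 3)]; region rows[0,8) x cols[0,4) = 8x4
Unfold 1 (reflect across v@4): 6 holes -> [(2, 2), (2, 5), (5, 3), (5, 4), (6, 3), (6, 4)]
Unfold 2 (reflect across v@8): 12 holes -> [(2, 2), (2, 5), (2, 10), (2, 13), (5, 3), (5, 4), (5, 11), (5, 12), (6, 3), (6, 4), (6, 11), (6, 12)]
Unfold 3 (reflect across h@8): 24 holes -> [(2, 2), (2, 5), (2, 10), (2, 13), (5, 3), (5, 4), (5, 11), (5, 12), (6, 3), (6, 4), (6, 11), (6, 12), (9, 3), (9, 4), (9, 11), (9, 12), (10, 3), (10, 4), (10, 11), (10, 12), (13, 2), (13, 5), (13, 10), (13, 13)]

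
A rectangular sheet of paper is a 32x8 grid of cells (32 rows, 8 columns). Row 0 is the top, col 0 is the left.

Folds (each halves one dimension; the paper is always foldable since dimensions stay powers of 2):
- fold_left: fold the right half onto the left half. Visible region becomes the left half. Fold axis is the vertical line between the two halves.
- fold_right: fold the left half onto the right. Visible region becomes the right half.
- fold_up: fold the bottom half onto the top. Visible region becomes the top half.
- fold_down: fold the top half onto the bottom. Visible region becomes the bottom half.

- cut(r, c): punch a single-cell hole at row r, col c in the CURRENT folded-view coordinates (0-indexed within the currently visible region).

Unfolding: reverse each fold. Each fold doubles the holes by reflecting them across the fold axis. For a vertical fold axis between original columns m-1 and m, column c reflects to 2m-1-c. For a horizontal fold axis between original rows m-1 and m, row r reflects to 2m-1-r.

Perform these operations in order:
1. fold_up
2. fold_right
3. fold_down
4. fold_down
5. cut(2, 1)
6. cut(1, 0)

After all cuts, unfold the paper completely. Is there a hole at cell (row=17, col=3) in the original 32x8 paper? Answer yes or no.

Answer: no

Derivation:
Op 1 fold_up: fold axis h@16; visible region now rows[0,16) x cols[0,8) = 16x8
Op 2 fold_right: fold axis v@4; visible region now rows[0,16) x cols[4,8) = 16x4
Op 3 fold_down: fold axis h@8; visible region now rows[8,16) x cols[4,8) = 8x4
Op 4 fold_down: fold axis h@12; visible region now rows[12,16) x cols[4,8) = 4x4
Op 5 cut(2, 1): punch at orig (14,5); cuts so far [(14, 5)]; region rows[12,16) x cols[4,8) = 4x4
Op 6 cut(1, 0): punch at orig (13,4); cuts so far [(13, 4), (14, 5)]; region rows[12,16) x cols[4,8) = 4x4
Unfold 1 (reflect across h@12): 4 holes -> [(9, 5), (10, 4), (13, 4), (14, 5)]
Unfold 2 (reflect across h@8): 8 holes -> [(1, 5), (2, 4), (5, 4), (6, 5), (9, 5), (10, 4), (13, 4), (14, 5)]
Unfold 3 (reflect across v@4): 16 holes -> [(1, 2), (1, 5), (2, 3), (2, 4), (5, 3), (5, 4), (6, 2), (6, 5), (9, 2), (9, 5), (10, 3), (10, 4), (13, 3), (13, 4), (14, 2), (14, 5)]
Unfold 4 (reflect across h@16): 32 holes -> [(1, 2), (1, 5), (2, 3), (2, 4), (5, 3), (5, 4), (6, 2), (6, 5), (9, 2), (9, 5), (10, 3), (10, 4), (13, 3), (13, 4), (14, 2), (14, 5), (17, 2), (17, 5), (18, 3), (18, 4), (21, 3), (21, 4), (22, 2), (22, 5), (25, 2), (25, 5), (26, 3), (26, 4), (29, 3), (29, 4), (30, 2), (30, 5)]
Holes: [(1, 2), (1, 5), (2, 3), (2, 4), (5, 3), (5, 4), (6, 2), (6, 5), (9, 2), (9, 5), (10, 3), (10, 4), (13, 3), (13, 4), (14, 2), (14, 5), (17, 2), (17, 5), (18, 3), (18, 4), (21, 3), (21, 4), (22, 2), (22, 5), (25, 2), (25, 5), (26, 3), (26, 4), (29, 3), (29, 4), (30, 2), (30, 5)]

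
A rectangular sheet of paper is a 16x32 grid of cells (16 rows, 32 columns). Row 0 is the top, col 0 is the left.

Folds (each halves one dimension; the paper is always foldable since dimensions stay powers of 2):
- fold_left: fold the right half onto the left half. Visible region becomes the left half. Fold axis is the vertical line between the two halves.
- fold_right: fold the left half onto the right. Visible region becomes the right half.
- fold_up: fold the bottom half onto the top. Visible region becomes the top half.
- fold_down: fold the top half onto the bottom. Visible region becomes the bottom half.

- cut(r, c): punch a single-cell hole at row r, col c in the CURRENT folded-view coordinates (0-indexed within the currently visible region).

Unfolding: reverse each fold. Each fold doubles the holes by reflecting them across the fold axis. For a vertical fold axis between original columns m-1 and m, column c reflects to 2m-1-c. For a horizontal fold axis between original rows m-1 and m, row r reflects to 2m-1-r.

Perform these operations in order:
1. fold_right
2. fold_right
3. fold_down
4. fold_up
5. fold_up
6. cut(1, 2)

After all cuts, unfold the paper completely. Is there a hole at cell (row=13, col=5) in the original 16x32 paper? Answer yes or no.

Op 1 fold_right: fold axis v@16; visible region now rows[0,16) x cols[16,32) = 16x16
Op 2 fold_right: fold axis v@24; visible region now rows[0,16) x cols[24,32) = 16x8
Op 3 fold_down: fold axis h@8; visible region now rows[8,16) x cols[24,32) = 8x8
Op 4 fold_up: fold axis h@12; visible region now rows[8,12) x cols[24,32) = 4x8
Op 5 fold_up: fold axis h@10; visible region now rows[8,10) x cols[24,32) = 2x8
Op 6 cut(1, 2): punch at orig (9,26); cuts so far [(9, 26)]; region rows[8,10) x cols[24,32) = 2x8
Unfold 1 (reflect across h@10): 2 holes -> [(9, 26), (10, 26)]
Unfold 2 (reflect across h@12): 4 holes -> [(9, 26), (10, 26), (13, 26), (14, 26)]
Unfold 3 (reflect across h@8): 8 holes -> [(1, 26), (2, 26), (5, 26), (6, 26), (9, 26), (10, 26), (13, 26), (14, 26)]
Unfold 4 (reflect across v@24): 16 holes -> [(1, 21), (1, 26), (2, 21), (2, 26), (5, 21), (5, 26), (6, 21), (6, 26), (9, 21), (9, 26), (10, 21), (10, 26), (13, 21), (13, 26), (14, 21), (14, 26)]
Unfold 5 (reflect across v@16): 32 holes -> [(1, 5), (1, 10), (1, 21), (1, 26), (2, 5), (2, 10), (2, 21), (2, 26), (5, 5), (5, 10), (5, 21), (5, 26), (6, 5), (6, 10), (6, 21), (6, 26), (9, 5), (9, 10), (9, 21), (9, 26), (10, 5), (10, 10), (10, 21), (10, 26), (13, 5), (13, 10), (13, 21), (13, 26), (14, 5), (14, 10), (14, 21), (14, 26)]
Holes: [(1, 5), (1, 10), (1, 21), (1, 26), (2, 5), (2, 10), (2, 21), (2, 26), (5, 5), (5, 10), (5, 21), (5, 26), (6, 5), (6, 10), (6, 21), (6, 26), (9, 5), (9, 10), (9, 21), (9, 26), (10, 5), (10, 10), (10, 21), (10, 26), (13, 5), (13, 10), (13, 21), (13, 26), (14, 5), (14, 10), (14, 21), (14, 26)]

Answer: yes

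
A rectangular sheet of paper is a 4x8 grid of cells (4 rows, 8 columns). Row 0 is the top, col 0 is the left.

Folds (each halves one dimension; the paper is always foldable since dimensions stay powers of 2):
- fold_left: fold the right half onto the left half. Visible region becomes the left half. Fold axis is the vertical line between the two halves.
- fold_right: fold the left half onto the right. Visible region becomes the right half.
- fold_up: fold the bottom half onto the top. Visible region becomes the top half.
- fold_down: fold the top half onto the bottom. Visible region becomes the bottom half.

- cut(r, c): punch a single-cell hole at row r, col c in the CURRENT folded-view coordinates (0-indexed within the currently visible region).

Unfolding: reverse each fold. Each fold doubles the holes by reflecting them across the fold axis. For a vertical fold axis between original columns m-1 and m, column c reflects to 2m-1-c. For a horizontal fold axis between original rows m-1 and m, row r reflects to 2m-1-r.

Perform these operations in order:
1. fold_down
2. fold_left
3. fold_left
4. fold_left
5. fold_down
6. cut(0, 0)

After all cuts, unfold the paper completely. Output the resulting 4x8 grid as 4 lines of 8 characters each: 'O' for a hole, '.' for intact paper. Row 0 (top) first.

Answer: OOOOOOOO
OOOOOOOO
OOOOOOOO
OOOOOOOO

Derivation:
Op 1 fold_down: fold axis h@2; visible region now rows[2,4) x cols[0,8) = 2x8
Op 2 fold_left: fold axis v@4; visible region now rows[2,4) x cols[0,4) = 2x4
Op 3 fold_left: fold axis v@2; visible region now rows[2,4) x cols[0,2) = 2x2
Op 4 fold_left: fold axis v@1; visible region now rows[2,4) x cols[0,1) = 2x1
Op 5 fold_down: fold axis h@3; visible region now rows[3,4) x cols[0,1) = 1x1
Op 6 cut(0, 0): punch at orig (3,0); cuts so far [(3, 0)]; region rows[3,4) x cols[0,1) = 1x1
Unfold 1 (reflect across h@3): 2 holes -> [(2, 0), (3, 0)]
Unfold 2 (reflect across v@1): 4 holes -> [(2, 0), (2, 1), (3, 0), (3, 1)]
Unfold 3 (reflect across v@2): 8 holes -> [(2, 0), (2, 1), (2, 2), (2, 3), (3, 0), (3, 1), (3, 2), (3, 3)]
Unfold 4 (reflect across v@4): 16 holes -> [(2, 0), (2, 1), (2, 2), (2, 3), (2, 4), (2, 5), (2, 6), (2, 7), (3, 0), (3, 1), (3, 2), (3, 3), (3, 4), (3, 5), (3, 6), (3, 7)]
Unfold 5 (reflect across h@2): 32 holes -> [(0, 0), (0, 1), (0, 2), (0, 3), (0, 4), (0, 5), (0, 6), (0, 7), (1, 0), (1, 1), (1, 2), (1, 3), (1, 4), (1, 5), (1, 6), (1, 7), (2, 0), (2, 1), (2, 2), (2, 3), (2, 4), (2, 5), (2, 6), (2, 7), (3, 0), (3, 1), (3, 2), (3, 3), (3, 4), (3, 5), (3, 6), (3, 7)]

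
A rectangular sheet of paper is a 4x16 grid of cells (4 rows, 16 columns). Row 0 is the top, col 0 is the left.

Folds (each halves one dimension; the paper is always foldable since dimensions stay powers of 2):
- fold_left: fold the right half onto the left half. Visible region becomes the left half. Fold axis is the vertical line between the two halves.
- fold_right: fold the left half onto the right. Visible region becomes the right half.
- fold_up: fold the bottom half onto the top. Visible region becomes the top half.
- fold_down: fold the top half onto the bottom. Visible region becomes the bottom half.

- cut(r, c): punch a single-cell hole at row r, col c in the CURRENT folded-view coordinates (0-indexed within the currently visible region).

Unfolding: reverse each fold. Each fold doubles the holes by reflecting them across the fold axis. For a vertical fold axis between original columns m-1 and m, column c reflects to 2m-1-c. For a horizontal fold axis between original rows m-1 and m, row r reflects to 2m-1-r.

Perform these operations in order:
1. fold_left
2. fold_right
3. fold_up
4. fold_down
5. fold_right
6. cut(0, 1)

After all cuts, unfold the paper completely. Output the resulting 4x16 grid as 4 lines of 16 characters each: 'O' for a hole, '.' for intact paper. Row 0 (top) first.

Op 1 fold_left: fold axis v@8; visible region now rows[0,4) x cols[0,8) = 4x8
Op 2 fold_right: fold axis v@4; visible region now rows[0,4) x cols[4,8) = 4x4
Op 3 fold_up: fold axis h@2; visible region now rows[0,2) x cols[4,8) = 2x4
Op 4 fold_down: fold axis h@1; visible region now rows[1,2) x cols[4,8) = 1x4
Op 5 fold_right: fold axis v@6; visible region now rows[1,2) x cols[6,8) = 1x2
Op 6 cut(0, 1): punch at orig (1,7); cuts so far [(1, 7)]; region rows[1,2) x cols[6,8) = 1x2
Unfold 1 (reflect across v@6): 2 holes -> [(1, 4), (1, 7)]
Unfold 2 (reflect across h@1): 4 holes -> [(0, 4), (0, 7), (1, 4), (1, 7)]
Unfold 3 (reflect across h@2): 8 holes -> [(0, 4), (0, 7), (1, 4), (1, 7), (2, 4), (2, 7), (3, 4), (3, 7)]
Unfold 4 (reflect across v@4): 16 holes -> [(0, 0), (0, 3), (0, 4), (0, 7), (1, 0), (1, 3), (1, 4), (1, 7), (2, 0), (2, 3), (2, 4), (2, 7), (3, 0), (3, 3), (3, 4), (3, 7)]
Unfold 5 (reflect across v@8): 32 holes -> [(0, 0), (0, 3), (0, 4), (0, 7), (0, 8), (0, 11), (0, 12), (0, 15), (1, 0), (1, 3), (1, 4), (1, 7), (1, 8), (1, 11), (1, 12), (1, 15), (2, 0), (2, 3), (2, 4), (2, 7), (2, 8), (2, 11), (2, 12), (2, 15), (3, 0), (3, 3), (3, 4), (3, 7), (3, 8), (3, 11), (3, 12), (3, 15)]

Answer: O..OO..OO..OO..O
O..OO..OO..OO..O
O..OO..OO..OO..O
O..OO..OO..OO..O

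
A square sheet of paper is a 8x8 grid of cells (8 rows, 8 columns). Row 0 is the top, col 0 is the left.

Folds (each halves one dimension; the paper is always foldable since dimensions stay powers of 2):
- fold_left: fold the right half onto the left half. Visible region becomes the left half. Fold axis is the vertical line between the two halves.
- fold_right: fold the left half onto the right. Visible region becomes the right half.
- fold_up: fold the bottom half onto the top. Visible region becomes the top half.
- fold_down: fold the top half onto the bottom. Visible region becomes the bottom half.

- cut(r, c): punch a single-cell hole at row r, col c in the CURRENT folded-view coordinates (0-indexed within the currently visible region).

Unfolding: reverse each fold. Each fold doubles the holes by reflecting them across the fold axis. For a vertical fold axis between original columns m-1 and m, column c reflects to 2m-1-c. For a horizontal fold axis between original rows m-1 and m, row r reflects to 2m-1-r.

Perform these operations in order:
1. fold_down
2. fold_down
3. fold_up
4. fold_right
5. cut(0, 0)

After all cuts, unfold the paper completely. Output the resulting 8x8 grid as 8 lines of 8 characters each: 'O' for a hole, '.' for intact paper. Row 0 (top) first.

Op 1 fold_down: fold axis h@4; visible region now rows[4,8) x cols[0,8) = 4x8
Op 2 fold_down: fold axis h@6; visible region now rows[6,8) x cols[0,8) = 2x8
Op 3 fold_up: fold axis h@7; visible region now rows[6,7) x cols[0,8) = 1x8
Op 4 fold_right: fold axis v@4; visible region now rows[6,7) x cols[4,8) = 1x4
Op 5 cut(0, 0): punch at orig (6,4); cuts so far [(6, 4)]; region rows[6,7) x cols[4,8) = 1x4
Unfold 1 (reflect across v@4): 2 holes -> [(6, 3), (6, 4)]
Unfold 2 (reflect across h@7): 4 holes -> [(6, 3), (6, 4), (7, 3), (7, 4)]
Unfold 3 (reflect across h@6): 8 holes -> [(4, 3), (4, 4), (5, 3), (5, 4), (6, 3), (6, 4), (7, 3), (7, 4)]
Unfold 4 (reflect across h@4): 16 holes -> [(0, 3), (0, 4), (1, 3), (1, 4), (2, 3), (2, 4), (3, 3), (3, 4), (4, 3), (4, 4), (5, 3), (5, 4), (6, 3), (6, 4), (7, 3), (7, 4)]

Answer: ...OO...
...OO...
...OO...
...OO...
...OO...
...OO...
...OO...
...OO...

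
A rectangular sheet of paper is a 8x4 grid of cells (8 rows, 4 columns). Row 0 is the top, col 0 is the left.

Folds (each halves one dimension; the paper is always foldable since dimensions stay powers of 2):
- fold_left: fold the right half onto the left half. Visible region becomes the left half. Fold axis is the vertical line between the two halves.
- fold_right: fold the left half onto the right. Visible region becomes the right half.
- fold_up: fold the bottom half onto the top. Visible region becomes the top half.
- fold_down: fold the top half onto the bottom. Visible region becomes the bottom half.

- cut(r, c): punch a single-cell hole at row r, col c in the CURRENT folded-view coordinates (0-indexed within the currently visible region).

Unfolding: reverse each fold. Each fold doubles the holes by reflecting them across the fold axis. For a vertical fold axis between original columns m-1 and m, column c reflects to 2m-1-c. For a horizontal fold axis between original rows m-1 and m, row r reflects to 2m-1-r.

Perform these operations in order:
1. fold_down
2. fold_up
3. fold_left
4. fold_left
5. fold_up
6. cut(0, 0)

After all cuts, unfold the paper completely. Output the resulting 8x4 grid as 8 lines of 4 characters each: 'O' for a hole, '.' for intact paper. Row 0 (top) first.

Op 1 fold_down: fold axis h@4; visible region now rows[4,8) x cols[0,4) = 4x4
Op 2 fold_up: fold axis h@6; visible region now rows[4,6) x cols[0,4) = 2x4
Op 3 fold_left: fold axis v@2; visible region now rows[4,6) x cols[0,2) = 2x2
Op 4 fold_left: fold axis v@1; visible region now rows[4,6) x cols[0,1) = 2x1
Op 5 fold_up: fold axis h@5; visible region now rows[4,5) x cols[0,1) = 1x1
Op 6 cut(0, 0): punch at orig (4,0); cuts so far [(4, 0)]; region rows[4,5) x cols[0,1) = 1x1
Unfold 1 (reflect across h@5): 2 holes -> [(4, 0), (5, 0)]
Unfold 2 (reflect across v@1): 4 holes -> [(4, 0), (4, 1), (5, 0), (5, 1)]
Unfold 3 (reflect across v@2): 8 holes -> [(4, 0), (4, 1), (4, 2), (4, 3), (5, 0), (5, 1), (5, 2), (5, 3)]
Unfold 4 (reflect across h@6): 16 holes -> [(4, 0), (4, 1), (4, 2), (4, 3), (5, 0), (5, 1), (5, 2), (5, 3), (6, 0), (6, 1), (6, 2), (6, 3), (7, 0), (7, 1), (7, 2), (7, 3)]
Unfold 5 (reflect across h@4): 32 holes -> [(0, 0), (0, 1), (0, 2), (0, 3), (1, 0), (1, 1), (1, 2), (1, 3), (2, 0), (2, 1), (2, 2), (2, 3), (3, 0), (3, 1), (3, 2), (3, 3), (4, 0), (4, 1), (4, 2), (4, 3), (5, 0), (5, 1), (5, 2), (5, 3), (6, 0), (6, 1), (6, 2), (6, 3), (7, 0), (7, 1), (7, 2), (7, 3)]

Answer: OOOO
OOOO
OOOO
OOOO
OOOO
OOOO
OOOO
OOOO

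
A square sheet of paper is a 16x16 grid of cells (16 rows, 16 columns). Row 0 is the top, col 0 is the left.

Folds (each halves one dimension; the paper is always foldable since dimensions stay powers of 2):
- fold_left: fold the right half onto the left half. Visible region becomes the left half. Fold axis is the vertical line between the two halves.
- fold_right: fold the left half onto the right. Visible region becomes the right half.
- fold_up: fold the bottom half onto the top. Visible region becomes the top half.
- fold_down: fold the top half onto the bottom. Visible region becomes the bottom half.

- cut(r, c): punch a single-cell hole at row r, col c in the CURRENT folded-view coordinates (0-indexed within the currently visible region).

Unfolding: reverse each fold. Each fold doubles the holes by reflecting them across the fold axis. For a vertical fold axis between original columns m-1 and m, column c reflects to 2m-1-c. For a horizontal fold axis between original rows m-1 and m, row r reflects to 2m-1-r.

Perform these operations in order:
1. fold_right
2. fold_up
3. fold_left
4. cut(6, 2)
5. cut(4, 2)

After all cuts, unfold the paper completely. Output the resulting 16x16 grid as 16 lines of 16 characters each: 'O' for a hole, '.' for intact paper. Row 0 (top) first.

Answer: ................
................
................
................
..O..O....O..O..
................
..O..O....O..O..
................
................
..O..O....O..O..
................
..O..O....O..O..
................
................
................
................

Derivation:
Op 1 fold_right: fold axis v@8; visible region now rows[0,16) x cols[8,16) = 16x8
Op 2 fold_up: fold axis h@8; visible region now rows[0,8) x cols[8,16) = 8x8
Op 3 fold_left: fold axis v@12; visible region now rows[0,8) x cols[8,12) = 8x4
Op 4 cut(6, 2): punch at orig (6,10); cuts so far [(6, 10)]; region rows[0,8) x cols[8,12) = 8x4
Op 5 cut(4, 2): punch at orig (4,10); cuts so far [(4, 10), (6, 10)]; region rows[0,8) x cols[8,12) = 8x4
Unfold 1 (reflect across v@12): 4 holes -> [(4, 10), (4, 13), (6, 10), (6, 13)]
Unfold 2 (reflect across h@8): 8 holes -> [(4, 10), (4, 13), (6, 10), (6, 13), (9, 10), (9, 13), (11, 10), (11, 13)]
Unfold 3 (reflect across v@8): 16 holes -> [(4, 2), (4, 5), (4, 10), (4, 13), (6, 2), (6, 5), (6, 10), (6, 13), (9, 2), (9, 5), (9, 10), (9, 13), (11, 2), (11, 5), (11, 10), (11, 13)]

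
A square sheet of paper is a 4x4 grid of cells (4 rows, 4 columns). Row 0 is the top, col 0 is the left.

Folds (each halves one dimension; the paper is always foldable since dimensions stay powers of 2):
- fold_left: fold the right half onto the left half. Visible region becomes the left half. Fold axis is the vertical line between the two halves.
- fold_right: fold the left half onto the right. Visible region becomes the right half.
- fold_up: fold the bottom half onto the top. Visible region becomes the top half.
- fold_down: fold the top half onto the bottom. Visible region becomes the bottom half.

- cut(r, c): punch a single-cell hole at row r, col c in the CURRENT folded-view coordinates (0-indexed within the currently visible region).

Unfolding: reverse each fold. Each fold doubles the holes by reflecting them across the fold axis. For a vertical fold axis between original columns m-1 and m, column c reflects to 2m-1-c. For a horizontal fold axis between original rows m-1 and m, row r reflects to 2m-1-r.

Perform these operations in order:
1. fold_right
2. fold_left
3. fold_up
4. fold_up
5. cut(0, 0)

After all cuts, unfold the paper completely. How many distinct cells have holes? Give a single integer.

Op 1 fold_right: fold axis v@2; visible region now rows[0,4) x cols[2,4) = 4x2
Op 2 fold_left: fold axis v@3; visible region now rows[0,4) x cols[2,3) = 4x1
Op 3 fold_up: fold axis h@2; visible region now rows[0,2) x cols[2,3) = 2x1
Op 4 fold_up: fold axis h@1; visible region now rows[0,1) x cols[2,3) = 1x1
Op 5 cut(0, 0): punch at orig (0,2); cuts so far [(0, 2)]; region rows[0,1) x cols[2,3) = 1x1
Unfold 1 (reflect across h@1): 2 holes -> [(0, 2), (1, 2)]
Unfold 2 (reflect across h@2): 4 holes -> [(0, 2), (1, 2), (2, 2), (3, 2)]
Unfold 3 (reflect across v@3): 8 holes -> [(0, 2), (0, 3), (1, 2), (1, 3), (2, 2), (2, 3), (3, 2), (3, 3)]
Unfold 4 (reflect across v@2): 16 holes -> [(0, 0), (0, 1), (0, 2), (0, 3), (1, 0), (1, 1), (1, 2), (1, 3), (2, 0), (2, 1), (2, 2), (2, 3), (3, 0), (3, 1), (3, 2), (3, 3)]

Answer: 16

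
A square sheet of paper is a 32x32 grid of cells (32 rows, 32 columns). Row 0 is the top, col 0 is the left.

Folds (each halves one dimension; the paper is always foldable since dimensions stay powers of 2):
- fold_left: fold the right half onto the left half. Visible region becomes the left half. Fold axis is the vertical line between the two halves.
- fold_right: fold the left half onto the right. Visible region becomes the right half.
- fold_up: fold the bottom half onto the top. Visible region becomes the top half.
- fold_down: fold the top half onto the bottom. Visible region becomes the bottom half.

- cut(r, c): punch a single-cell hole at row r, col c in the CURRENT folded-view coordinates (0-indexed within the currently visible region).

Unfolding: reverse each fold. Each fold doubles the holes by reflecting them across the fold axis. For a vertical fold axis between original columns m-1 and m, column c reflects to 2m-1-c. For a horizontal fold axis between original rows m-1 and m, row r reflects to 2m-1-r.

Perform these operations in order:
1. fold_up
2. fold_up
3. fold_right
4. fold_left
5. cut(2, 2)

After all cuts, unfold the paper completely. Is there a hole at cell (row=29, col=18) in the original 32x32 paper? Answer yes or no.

Answer: yes

Derivation:
Op 1 fold_up: fold axis h@16; visible region now rows[0,16) x cols[0,32) = 16x32
Op 2 fold_up: fold axis h@8; visible region now rows[0,8) x cols[0,32) = 8x32
Op 3 fold_right: fold axis v@16; visible region now rows[0,8) x cols[16,32) = 8x16
Op 4 fold_left: fold axis v@24; visible region now rows[0,8) x cols[16,24) = 8x8
Op 5 cut(2, 2): punch at orig (2,18); cuts so far [(2, 18)]; region rows[0,8) x cols[16,24) = 8x8
Unfold 1 (reflect across v@24): 2 holes -> [(2, 18), (2, 29)]
Unfold 2 (reflect across v@16): 4 holes -> [(2, 2), (2, 13), (2, 18), (2, 29)]
Unfold 3 (reflect across h@8): 8 holes -> [(2, 2), (2, 13), (2, 18), (2, 29), (13, 2), (13, 13), (13, 18), (13, 29)]
Unfold 4 (reflect across h@16): 16 holes -> [(2, 2), (2, 13), (2, 18), (2, 29), (13, 2), (13, 13), (13, 18), (13, 29), (18, 2), (18, 13), (18, 18), (18, 29), (29, 2), (29, 13), (29, 18), (29, 29)]
Holes: [(2, 2), (2, 13), (2, 18), (2, 29), (13, 2), (13, 13), (13, 18), (13, 29), (18, 2), (18, 13), (18, 18), (18, 29), (29, 2), (29, 13), (29, 18), (29, 29)]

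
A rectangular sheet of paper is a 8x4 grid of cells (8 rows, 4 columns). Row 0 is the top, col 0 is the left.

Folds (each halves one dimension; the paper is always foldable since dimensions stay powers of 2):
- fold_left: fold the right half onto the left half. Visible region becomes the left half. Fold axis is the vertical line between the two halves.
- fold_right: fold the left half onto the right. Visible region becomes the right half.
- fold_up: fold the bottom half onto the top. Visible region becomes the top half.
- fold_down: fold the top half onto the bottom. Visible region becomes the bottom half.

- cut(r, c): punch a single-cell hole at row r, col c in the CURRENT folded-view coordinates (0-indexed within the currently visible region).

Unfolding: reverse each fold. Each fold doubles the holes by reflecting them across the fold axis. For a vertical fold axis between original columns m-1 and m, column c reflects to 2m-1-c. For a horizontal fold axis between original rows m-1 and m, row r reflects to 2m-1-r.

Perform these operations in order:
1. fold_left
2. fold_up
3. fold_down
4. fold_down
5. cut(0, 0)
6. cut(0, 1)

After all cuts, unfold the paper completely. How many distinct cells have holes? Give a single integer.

Answer: 32

Derivation:
Op 1 fold_left: fold axis v@2; visible region now rows[0,8) x cols[0,2) = 8x2
Op 2 fold_up: fold axis h@4; visible region now rows[0,4) x cols[0,2) = 4x2
Op 3 fold_down: fold axis h@2; visible region now rows[2,4) x cols[0,2) = 2x2
Op 4 fold_down: fold axis h@3; visible region now rows[3,4) x cols[0,2) = 1x2
Op 5 cut(0, 0): punch at orig (3,0); cuts so far [(3, 0)]; region rows[3,4) x cols[0,2) = 1x2
Op 6 cut(0, 1): punch at orig (3,1); cuts so far [(3, 0), (3, 1)]; region rows[3,4) x cols[0,2) = 1x2
Unfold 1 (reflect across h@3): 4 holes -> [(2, 0), (2, 1), (3, 0), (3, 1)]
Unfold 2 (reflect across h@2): 8 holes -> [(0, 0), (0, 1), (1, 0), (1, 1), (2, 0), (2, 1), (3, 0), (3, 1)]
Unfold 3 (reflect across h@4): 16 holes -> [(0, 0), (0, 1), (1, 0), (1, 1), (2, 0), (2, 1), (3, 0), (3, 1), (4, 0), (4, 1), (5, 0), (5, 1), (6, 0), (6, 1), (7, 0), (7, 1)]
Unfold 4 (reflect across v@2): 32 holes -> [(0, 0), (0, 1), (0, 2), (0, 3), (1, 0), (1, 1), (1, 2), (1, 3), (2, 0), (2, 1), (2, 2), (2, 3), (3, 0), (3, 1), (3, 2), (3, 3), (4, 0), (4, 1), (4, 2), (4, 3), (5, 0), (5, 1), (5, 2), (5, 3), (6, 0), (6, 1), (6, 2), (6, 3), (7, 0), (7, 1), (7, 2), (7, 3)]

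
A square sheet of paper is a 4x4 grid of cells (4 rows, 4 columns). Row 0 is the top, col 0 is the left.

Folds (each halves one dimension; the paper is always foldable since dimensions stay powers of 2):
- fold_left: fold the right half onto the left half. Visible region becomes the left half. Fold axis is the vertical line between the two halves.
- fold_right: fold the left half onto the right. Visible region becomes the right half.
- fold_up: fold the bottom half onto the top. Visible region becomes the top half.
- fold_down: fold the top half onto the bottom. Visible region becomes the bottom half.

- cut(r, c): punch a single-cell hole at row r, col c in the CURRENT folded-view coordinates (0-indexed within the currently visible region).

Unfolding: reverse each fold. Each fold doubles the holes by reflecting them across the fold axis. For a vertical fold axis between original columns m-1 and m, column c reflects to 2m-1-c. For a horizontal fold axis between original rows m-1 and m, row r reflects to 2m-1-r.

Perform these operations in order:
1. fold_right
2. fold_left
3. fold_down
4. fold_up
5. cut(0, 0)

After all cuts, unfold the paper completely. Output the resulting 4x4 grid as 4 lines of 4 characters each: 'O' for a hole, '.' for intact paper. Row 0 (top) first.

Answer: OOOO
OOOO
OOOO
OOOO

Derivation:
Op 1 fold_right: fold axis v@2; visible region now rows[0,4) x cols[2,4) = 4x2
Op 2 fold_left: fold axis v@3; visible region now rows[0,4) x cols[2,3) = 4x1
Op 3 fold_down: fold axis h@2; visible region now rows[2,4) x cols[2,3) = 2x1
Op 4 fold_up: fold axis h@3; visible region now rows[2,3) x cols[2,3) = 1x1
Op 5 cut(0, 0): punch at orig (2,2); cuts so far [(2, 2)]; region rows[2,3) x cols[2,3) = 1x1
Unfold 1 (reflect across h@3): 2 holes -> [(2, 2), (3, 2)]
Unfold 2 (reflect across h@2): 4 holes -> [(0, 2), (1, 2), (2, 2), (3, 2)]
Unfold 3 (reflect across v@3): 8 holes -> [(0, 2), (0, 3), (1, 2), (1, 3), (2, 2), (2, 3), (3, 2), (3, 3)]
Unfold 4 (reflect across v@2): 16 holes -> [(0, 0), (0, 1), (0, 2), (0, 3), (1, 0), (1, 1), (1, 2), (1, 3), (2, 0), (2, 1), (2, 2), (2, 3), (3, 0), (3, 1), (3, 2), (3, 3)]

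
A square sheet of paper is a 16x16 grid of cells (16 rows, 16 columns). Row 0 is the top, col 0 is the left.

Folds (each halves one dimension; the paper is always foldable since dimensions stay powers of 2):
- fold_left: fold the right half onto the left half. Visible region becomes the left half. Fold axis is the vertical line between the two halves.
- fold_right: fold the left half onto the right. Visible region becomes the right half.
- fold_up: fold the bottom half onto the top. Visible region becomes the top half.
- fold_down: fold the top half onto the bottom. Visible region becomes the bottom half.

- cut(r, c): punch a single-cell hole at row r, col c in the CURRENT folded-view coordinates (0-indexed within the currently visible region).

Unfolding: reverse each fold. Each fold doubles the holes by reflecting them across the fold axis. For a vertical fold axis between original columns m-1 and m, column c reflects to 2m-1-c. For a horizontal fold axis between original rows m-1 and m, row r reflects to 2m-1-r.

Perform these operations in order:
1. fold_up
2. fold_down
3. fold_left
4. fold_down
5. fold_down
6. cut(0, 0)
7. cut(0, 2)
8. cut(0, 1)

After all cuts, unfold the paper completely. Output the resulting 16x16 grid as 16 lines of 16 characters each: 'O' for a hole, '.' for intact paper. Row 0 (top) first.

Op 1 fold_up: fold axis h@8; visible region now rows[0,8) x cols[0,16) = 8x16
Op 2 fold_down: fold axis h@4; visible region now rows[4,8) x cols[0,16) = 4x16
Op 3 fold_left: fold axis v@8; visible region now rows[4,8) x cols[0,8) = 4x8
Op 4 fold_down: fold axis h@6; visible region now rows[6,8) x cols[0,8) = 2x8
Op 5 fold_down: fold axis h@7; visible region now rows[7,8) x cols[0,8) = 1x8
Op 6 cut(0, 0): punch at orig (7,0); cuts so far [(7, 0)]; region rows[7,8) x cols[0,8) = 1x8
Op 7 cut(0, 2): punch at orig (7,2); cuts so far [(7, 0), (7, 2)]; region rows[7,8) x cols[0,8) = 1x8
Op 8 cut(0, 1): punch at orig (7,1); cuts so far [(7, 0), (7, 1), (7, 2)]; region rows[7,8) x cols[0,8) = 1x8
Unfold 1 (reflect across h@7): 6 holes -> [(6, 0), (6, 1), (6, 2), (7, 0), (7, 1), (7, 2)]
Unfold 2 (reflect across h@6): 12 holes -> [(4, 0), (4, 1), (4, 2), (5, 0), (5, 1), (5, 2), (6, 0), (6, 1), (6, 2), (7, 0), (7, 1), (7, 2)]
Unfold 3 (reflect across v@8): 24 holes -> [(4, 0), (4, 1), (4, 2), (4, 13), (4, 14), (4, 15), (5, 0), (5, 1), (5, 2), (5, 13), (5, 14), (5, 15), (6, 0), (6, 1), (6, 2), (6, 13), (6, 14), (6, 15), (7, 0), (7, 1), (7, 2), (7, 13), (7, 14), (7, 15)]
Unfold 4 (reflect across h@4): 48 holes -> [(0, 0), (0, 1), (0, 2), (0, 13), (0, 14), (0, 15), (1, 0), (1, 1), (1, 2), (1, 13), (1, 14), (1, 15), (2, 0), (2, 1), (2, 2), (2, 13), (2, 14), (2, 15), (3, 0), (3, 1), (3, 2), (3, 13), (3, 14), (3, 15), (4, 0), (4, 1), (4, 2), (4, 13), (4, 14), (4, 15), (5, 0), (5, 1), (5, 2), (5, 13), (5, 14), (5, 15), (6, 0), (6, 1), (6, 2), (6, 13), (6, 14), (6, 15), (7, 0), (7, 1), (7, 2), (7, 13), (7, 14), (7, 15)]
Unfold 5 (reflect across h@8): 96 holes -> [(0, 0), (0, 1), (0, 2), (0, 13), (0, 14), (0, 15), (1, 0), (1, 1), (1, 2), (1, 13), (1, 14), (1, 15), (2, 0), (2, 1), (2, 2), (2, 13), (2, 14), (2, 15), (3, 0), (3, 1), (3, 2), (3, 13), (3, 14), (3, 15), (4, 0), (4, 1), (4, 2), (4, 13), (4, 14), (4, 15), (5, 0), (5, 1), (5, 2), (5, 13), (5, 14), (5, 15), (6, 0), (6, 1), (6, 2), (6, 13), (6, 14), (6, 15), (7, 0), (7, 1), (7, 2), (7, 13), (7, 14), (7, 15), (8, 0), (8, 1), (8, 2), (8, 13), (8, 14), (8, 15), (9, 0), (9, 1), (9, 2), (9, 13), (9, 14), (9, 15), (10, 0), (10, 1), (10, 2), (10, 13), (10, 14), (10, 15), (11, 0), (11, 1), (11, 2), (11, 13), (11, 14), (11, 15), (12, 0), (12, 1), (12, 2), (12, 13), (12, 14), (12, 15), (13, 0), (13, 1), (13, 2), (13, 13), (13, 14), (13, 15), (14, 0), (14, 1), (14, 2), (14, 13), (14, 14), (14, 15), (15, 0), (15, 1), (15, 2), (15, 13), (15, 14), (15, 15)]

Answer: OOO..........OOO
OOO..........OOO
OOO..........OOO
OOO..........OOO
OOO..........OOO
OOO..........OOO
OOO..........OOO
OOO..........OOO
OOO..........OOO
OOO..........OOO
OOO..........OOO
OOO..........OOO
OOO..........OOO
OOO..........OOO
OOO..........OOO
OOO..........OOO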